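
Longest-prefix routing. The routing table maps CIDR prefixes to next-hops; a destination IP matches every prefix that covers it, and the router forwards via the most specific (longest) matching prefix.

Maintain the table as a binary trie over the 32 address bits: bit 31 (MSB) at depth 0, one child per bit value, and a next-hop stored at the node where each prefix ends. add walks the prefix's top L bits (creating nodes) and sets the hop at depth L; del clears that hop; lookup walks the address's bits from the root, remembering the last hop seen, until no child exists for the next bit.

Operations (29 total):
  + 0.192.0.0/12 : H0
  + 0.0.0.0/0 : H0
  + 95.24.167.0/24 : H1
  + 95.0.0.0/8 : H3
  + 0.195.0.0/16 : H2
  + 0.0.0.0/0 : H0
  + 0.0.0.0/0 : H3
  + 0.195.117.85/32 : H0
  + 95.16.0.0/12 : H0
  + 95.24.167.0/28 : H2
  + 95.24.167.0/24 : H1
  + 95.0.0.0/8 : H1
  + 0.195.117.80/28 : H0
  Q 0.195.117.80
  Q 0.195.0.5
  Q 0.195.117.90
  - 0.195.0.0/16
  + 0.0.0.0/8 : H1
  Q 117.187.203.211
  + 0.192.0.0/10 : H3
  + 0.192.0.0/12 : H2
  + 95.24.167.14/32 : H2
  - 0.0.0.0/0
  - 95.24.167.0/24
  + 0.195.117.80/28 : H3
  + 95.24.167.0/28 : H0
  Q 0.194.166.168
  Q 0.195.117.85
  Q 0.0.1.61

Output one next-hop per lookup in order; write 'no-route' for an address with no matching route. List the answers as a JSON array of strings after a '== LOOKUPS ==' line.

Trace:
  + 0.192.0.0/12 (H0) depth=12
  + 0.0.0.0/0 (H0) depth=0
  + 95.24.167.0/24 (H1) depth=24
  + 95.0.0.0/8 (H3) depth=8
  + 0.195.0.0/16 (H2) depth=16
  + 0.0.0.0/0 (H0) depth=0
  + 0.0.0.0/0 (H3) depth=0
  + 0.195.117.85/32 (H0) depth=32
  + 95.16.0.0/12 (H0) depth=12
  + 95.24.167.0/28 (H2) depth=28
  + 95.24.167.0/24 (H1) depth=24
  + 95.0.0.0/8 (H1) depth=8
  + 0.195.117.80/28 (H0) depth=28
  ? 0.195.117.80  path d0:H3→d1:-→d2:-→d3:-→d4:-→d5:-→d6:-→d7:-→d8:-→d9:-→d10:-→d11:-→d12:H0→d13:-→d14:-→d15:-→d16:H2→d17:-→d18:-→d19:-→d20:-→d21:-→d22:-→d23:-→d24:-→d25:-→d26:-→d27:-→d28:H0→d29:-  best=H0
  ? 0.195.0.5  path d0:H3→d1:-→d2:-→d3:-→d4:-→d5:-→d6:-→d7:-→d8:-→d9:-→d10:-→d11:-→d12:H0→d13:-→d14:-→d15:-→d16:H2→d17:-  best=H2
  ? 0.195.117.90  path d0:H3→d1:-→d2:-→d3:-→d4:-→d5:-→d6:-→d7:-→d8:-→d9:-→d10:-→d11:-→d12:H0→d13:-→d14:-→d15:-→d16:H2→d17:-→d18:-→d19:-→d20:-→d21:-→d22:-→d23:-→d24:-→d25:-→d26:-→d27:-→d28:H0  best=H0
  del 0.195.0.0/16 (clear depth 16)
  + 0.0.0.0/8 (H1) depth=8
  ? 117.187.203.211  path d0:H3→d1:-→d2:-  best=H3
  + 0.192.0.0/10 (H3) depth=10
  + 0.192.0.0/12 (H2) depth=12
  + 95.24.167.14/32 (H2) depth=32
  del 0.0.0.0/0 (clear depth 0)
  del 95.24.167.0/24 (clear depth 24)
  + 0.195.117.80/28 (H3) depth=28
  + 95.24.167.0/28 (H0) depth=28
  ? 0.194.166.168  path d0:-→d1:-→d2:-→d3:-→d4:-→d5:-→d6:-→d7:-→d8:H1→d9:-→d10:H3→d11:-→d12:H2→d13:-→d14:-→d15:-  best=H2
  ? 0.195.117.85  path d0:-→d1:-→d2:-→d3:-→d4:-→d5:-→d6:-→d7:-→d8:H1→d9:-→d10:H3→d11:-→d12:H2→d13:-→d14:-→d15:-→d16:-→d17:-→d18:-→d19:-→d20:-→d21:-→d22:-→d23:-→d24:-→d25:-→d26:-→d27:-→d28:H3→d29:-→d30:-→d31:-→d32:H0  best=H0
  ? 0.0.1.61  path d0:-→d1:-→d2:-→d3:-→d4:-→d5:-→d6:-→d7:-→d8:H1  best=H1

== LOOKUPS ==
["H0","H2","H0","H3","H2","H0","H1"]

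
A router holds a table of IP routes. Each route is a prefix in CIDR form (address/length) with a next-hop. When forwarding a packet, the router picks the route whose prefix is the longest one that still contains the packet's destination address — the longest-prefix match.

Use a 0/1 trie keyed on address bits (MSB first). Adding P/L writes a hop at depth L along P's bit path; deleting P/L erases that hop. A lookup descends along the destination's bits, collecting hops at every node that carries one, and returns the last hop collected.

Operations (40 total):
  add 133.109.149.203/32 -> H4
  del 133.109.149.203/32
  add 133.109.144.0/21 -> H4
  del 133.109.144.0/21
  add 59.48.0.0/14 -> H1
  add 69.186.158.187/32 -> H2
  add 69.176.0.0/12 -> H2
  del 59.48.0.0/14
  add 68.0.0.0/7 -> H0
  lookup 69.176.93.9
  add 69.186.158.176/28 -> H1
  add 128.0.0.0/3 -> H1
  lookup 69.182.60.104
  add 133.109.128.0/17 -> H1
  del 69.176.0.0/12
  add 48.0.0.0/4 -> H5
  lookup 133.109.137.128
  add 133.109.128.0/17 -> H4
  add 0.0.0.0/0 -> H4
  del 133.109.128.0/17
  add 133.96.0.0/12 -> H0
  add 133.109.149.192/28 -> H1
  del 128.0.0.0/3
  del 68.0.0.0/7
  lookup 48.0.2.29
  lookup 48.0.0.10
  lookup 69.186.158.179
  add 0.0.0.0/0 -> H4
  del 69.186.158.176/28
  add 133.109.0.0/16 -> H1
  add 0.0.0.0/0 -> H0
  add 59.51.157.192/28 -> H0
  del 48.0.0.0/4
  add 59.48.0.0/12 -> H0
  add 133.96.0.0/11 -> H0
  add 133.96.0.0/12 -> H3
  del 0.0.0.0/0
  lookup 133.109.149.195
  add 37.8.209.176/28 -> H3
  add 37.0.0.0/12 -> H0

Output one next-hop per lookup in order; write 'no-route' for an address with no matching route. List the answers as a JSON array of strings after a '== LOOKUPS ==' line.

Trace:
  + 133.109.149.203/32 (H4) depth=32
  - 133.109.149.203/32 clear@32
  + 133.109.144.0/21 (H4) depth=21
  - 133.109.144.0/21 clear@21
  + 59.48.0.0/14 (H1) depth=14
  + 69.186.158.187/32 (H2) depth=32
  + 69.176.0.0/12 (H2) depth=12
  - 59.48.0.0/14 clear@14
  + 68.0.0.0/7 (H0) depth=7
  ? 69.176.93.9  path d0:-→d1:-→d2:-→d3:-→d4:-→d5:-→d6:-→d7:H0→d8:-→d9:-→d10:-→d11:-→d12:H2  best=H2
  + 69.186.158.176/28 (H1) depth=28
  + 128.0.0.0/3 (H1) depth=3
  ? 69.182.60.104  path d0:-→d1:-→d2:-→d3:-→d4:-→d5:-→d6:-→d7:H0→d8:-→d9:-→d10:-→d11:-→d12:H2  best=H2
  + 133.109.128.0/17 (H1) depth=17
  - 69.176.0.0/12 clear@12
  + 48.0.0.0/4 (H5) depth=4
  ? 133.109.137.128  path d0:-→d1:-→d2:-→d3:H1→d4:-→d5:-→d6:-→d7:-→d8:-→d9:-→d10:-→d11:-→d12:-→d13:-→d14:-→d15:-→d16:-→d17:H1→d18:-→d19:-  best=H1
  + 133.109.128.0/17 (H4) depth=17
  + 0.0.0.0/0 (H4) depth=0
  - 133.109.128.0/17 clear@17
  + 133.96.0.0/12 (H0) depth=12
  + 133.109.149.192/28 (H1) depth=28
  - 128.0.0.0/3 clear@3
  - 68.0.0.0/7 clear@7
  ? 48.0.2.29  path d0:H4→d1:-→d2:-→d3:-→d4:H5  best=H5
  ? 48.0.0.10  path d0:H4→d1:-→d2:-→d3:-→d4:H5  best=H5
  ? 69.186.158.179  path d0:H4→d1:-→d2:-→d3:-→d4:-→d5:-→d6:-→d7:-→d8:-→d9:-→d10:-→d11:-→d12:-→d13:-→d14:-→d15:-→d16:-→d17:-→d18:-→d19:-→d20:-→d21:-→d22:-→d23:-→d24:-→d25:-→d26:-→d27:-→d28:H1  best=H1
  + 0.0.0.0/0 (H4) depth=0
  - 69.186.158.176/28 clear@28
  + 133.109.0.0/16 (H1) depth=16
  + 0.0.0.0/0 (H0) depth=0
  + 59.51.157.192/28 (H0) depth=28
  - 48.0.0.0/4 clear@4
  + 59.48.0.0/12 (H0) depth=12
  + 133.96.0.0/11 (H0) depth=11
  + 133.96.0.0/12 (H3) depth=12
  - 0.0.0.0/0 clear@0
  ? 133.109.149.195  path d0:-→d1:-→d2:-→d3:-→d4:-→d5:-→d6:-→d7:-→d8:-→d9:-→d10:-→d11:H0→d12:H3→d13:-→d14:-→d15:-→d16:H1→d17:-→d18:-→d19:-→d20:-→d21:-→d22:-→d23:-→d24:-→d25:-→d26:-→d27:-→d28:H1  best=H1
  + 37.8.209.176/28 (H3) depth=28
  + 37.0.0.0/12 (H0) depth=12

== LOOKUPS ==
["H2","H2","H1","H5","H5","H1","H1"]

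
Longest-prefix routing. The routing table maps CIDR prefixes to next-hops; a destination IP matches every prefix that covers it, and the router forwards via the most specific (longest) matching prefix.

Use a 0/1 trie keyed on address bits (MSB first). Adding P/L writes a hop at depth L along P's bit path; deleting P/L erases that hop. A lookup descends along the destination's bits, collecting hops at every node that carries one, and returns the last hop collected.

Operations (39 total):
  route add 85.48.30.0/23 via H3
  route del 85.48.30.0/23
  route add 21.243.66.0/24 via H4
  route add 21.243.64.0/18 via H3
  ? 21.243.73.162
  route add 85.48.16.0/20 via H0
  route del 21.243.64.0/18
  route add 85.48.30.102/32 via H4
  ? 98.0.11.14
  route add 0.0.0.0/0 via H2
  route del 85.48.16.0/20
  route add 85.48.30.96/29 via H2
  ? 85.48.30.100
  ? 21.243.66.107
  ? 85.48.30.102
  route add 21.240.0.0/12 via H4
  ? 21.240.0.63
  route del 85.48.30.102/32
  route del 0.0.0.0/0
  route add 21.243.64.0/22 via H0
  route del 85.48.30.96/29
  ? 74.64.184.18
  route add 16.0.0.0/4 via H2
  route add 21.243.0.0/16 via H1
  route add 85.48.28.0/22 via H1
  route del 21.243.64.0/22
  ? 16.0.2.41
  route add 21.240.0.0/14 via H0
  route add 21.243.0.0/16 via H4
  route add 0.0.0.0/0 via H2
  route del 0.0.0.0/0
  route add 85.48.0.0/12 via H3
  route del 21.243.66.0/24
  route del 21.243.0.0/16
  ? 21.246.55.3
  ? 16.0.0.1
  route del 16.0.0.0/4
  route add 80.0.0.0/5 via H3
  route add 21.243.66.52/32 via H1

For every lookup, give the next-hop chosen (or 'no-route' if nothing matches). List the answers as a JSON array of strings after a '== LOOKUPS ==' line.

Apply in order:
  + 85.48.30.0/23 (H3) depth=23
  - 85.48.30.0/23 clear@23
  + 21.243.66.0/24 (H4) depth=24
  + 21.243.64.0/18 (H3) depth=18
  ? 21.243.73.162  path d0:-→d1:-→d2:-→d3:-→d4:-→d5:-→d6:-→d7:-→d8:-→d9:-→d10:-→d11:-→d12:-→d13:-→d14:-→d15:-→d16:-→d17:-→d18:H3→d19:-→d20:-  best=H3
  + 85.48.16.0/20 (H0) depth=20
  - 21.243.64.0/18 clear@18
  + 85.48.30.102/32 (H4) depth=32
  ? 98.0.11.14  path d0:-→d1:-→d2:-  best=no-route
  + 0.0.0.0/0 (H2) depth=0
  - 85.48.16.0/20 clear@20
  + 85.48.30.96/29 (H2) depth=29
  ? 85.48.30.100  path d0:H2→d1:-→d2:-→d3:-→d4:-→d5:-→d6:-→d7:-→d8:-→d9:-→d10:-→d11:-→d12:-→d13:-→d14:-→d15:-→d16:-→d17:-→d18:-→d19:-→d20:-→d21:-→d22:-→d23:-→d24:-→d25:-→d26:-→d27:-→d28:-→d29:H2→d30:-  best=H2
  ? 21.243.66.107  path d0:H2→d1:-→d2:-→d3:-→d4:-→d5:-→d6:-→d7:-→d8:-→d9:-→d10:-→d11:-→d12:-→d13:-→d14:-→d15:-→d16:-→d17:-→d18:-→d19:-→d20:-→d21:-→d22:-→d23:-→d24:H4  best=H4
  ? 85.48.30.102  path d0:H2→d1:-→d2:-→d3:-→d4:-→d5:-→d6:-→d7:-→d8:-→d9:-→d10:-→d11:-→d12:-→d13:-→d14:-→d15:-→d16:-→d17:-→d18:-→d19:-→d20:-→d21:-→d22:-→d23:-→d24:-→d25:-→d26:-→d27:-→d28:-→d29:H2→d30:-→d31:-→d32:H4  best=H4
  + 21.240.0.0/12 (H4) depth=12
  ? 21.240.0.63  path d0:H2→d1:-→d2:-→d3:-→d4:-→d5:-→d6:-→d7:-→d8:-→d9:-→d10:-→d11:-→d12:H4→d13:-→d14:-  best=H4
  - 85.48.30.102/32 clear@32
  - 0.0.0.0/0 clear@0
  + 21.243.64.0/22 (H0) depth=22
  - 85.48.30.96/29 clear@29
  ? 74.64.184.18  path d0:-→d1:-→d2:-→d3:-  best=no-route
  + 16.0.0.0/4 (H2) depth=4
  + 21.243.0.0/16 (H1) depth=16
  + 85.48.28.0/22 (H1) depth=22
  - 21.243.64.0/22 clear@22
  ? 16.0.2.41  path d0:-→d1:-→d2:-→d3:-→d4:H2→d5:-  best=H2
  + 21.240.0.0/14 (H0) depth=14
  + 21.243.0.0/16 (H4) depth=16
  + 0.0.0.0/0 (H2) depth=0
  - 0.0.0.0/0 clear@0
  + 85.48.0.0/12 (H3) depth=12
  - 21.243.66.0/24 clear@24
  - 21.243.0.0/16 clear@16
  ? 21.246.55.3  path d0:-→d1:-→d2:-→d3:-→d4:H2→d5:-→d6:-→d7:-→d8:-→d9:-→d10:-→d11:-→d12:H4→d13:-  best=H4
  ? 16.0.0.1  path d0:-→d1:-→d2:-→d3:-→d4:H2→d5:-  best=H2
  - 16.0.0.0/4 clear@4
  + 80.0.0.0/5 (H3) depth=5
  + 21.243.66.52/32 (H1) depth=32

== LOOKUPS ==
["H3","no-route","H2","H4","H4","H4","no-route","H2","H4","H2"]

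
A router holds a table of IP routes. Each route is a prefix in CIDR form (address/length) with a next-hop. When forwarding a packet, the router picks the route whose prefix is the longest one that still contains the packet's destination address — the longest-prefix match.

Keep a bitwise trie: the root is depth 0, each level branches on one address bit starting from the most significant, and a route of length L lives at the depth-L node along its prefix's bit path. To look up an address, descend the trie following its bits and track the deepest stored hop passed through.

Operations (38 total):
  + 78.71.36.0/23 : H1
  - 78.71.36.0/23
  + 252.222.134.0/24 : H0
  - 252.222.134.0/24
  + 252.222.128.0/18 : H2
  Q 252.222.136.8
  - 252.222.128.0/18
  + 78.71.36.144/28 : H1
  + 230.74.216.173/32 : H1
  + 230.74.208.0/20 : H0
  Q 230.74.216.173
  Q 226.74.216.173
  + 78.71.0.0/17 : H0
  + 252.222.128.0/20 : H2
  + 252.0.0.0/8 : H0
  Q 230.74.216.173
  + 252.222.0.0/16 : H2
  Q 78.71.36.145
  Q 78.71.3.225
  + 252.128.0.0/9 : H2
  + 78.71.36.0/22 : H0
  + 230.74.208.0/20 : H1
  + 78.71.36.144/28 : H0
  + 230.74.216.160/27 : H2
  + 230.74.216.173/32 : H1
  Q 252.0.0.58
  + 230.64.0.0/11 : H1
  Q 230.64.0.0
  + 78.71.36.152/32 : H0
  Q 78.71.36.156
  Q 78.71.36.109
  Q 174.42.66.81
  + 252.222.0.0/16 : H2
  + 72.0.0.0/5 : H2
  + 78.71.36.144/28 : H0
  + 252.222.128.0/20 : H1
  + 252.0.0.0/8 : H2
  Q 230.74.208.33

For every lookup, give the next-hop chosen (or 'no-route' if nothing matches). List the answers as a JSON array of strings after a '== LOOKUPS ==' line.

Apply in order:
  add 78.71.36.0/23 -> H1 at depth 23
  - 78.71.36.0/23 clear@23
  add 252.222.134.0/24 -> H0 at depth 24
  - 252.222.134.0/24 clear@24
  add 252.222.128.0/18 -> H2 at depth 18
  lookup 252.222.136.8: bits 11111100110111101000 walk d0:-→d1:-→d2:-→d3:-→d4:-→d5:-→d6:-→d7:-→d8:-→d9:-→d10:-→d11:-→d12:-→d13:-→d14:-→d15:-→d16:-→d17:-→d18:H2→d19:-→d20:- -> H2
  - 252.222.128.0/18 clear@18
  add 78.71.36.144/28 -> H1 at depth 28
  add 230.74.216.173/32 -> H1 at depth 32
  add 230.74.208.0/20 -> H0 at depth 20
  lookup 230.74.216.173: bits 11100110010010101101100010101101 walk d0:-→d1:-→d2:-→d3:-→d4:-→d5:-→d6:-→d7:-→d8:-→d9:-→d10:-→d11:-→d12:-→d13:-→d14:-→d15:-→d16:-→d17:-→d18:-→d19:-→d20:H0→d21:-→d22:-→d23:-→d24:-→d25:-→d26:-→d27:-→d28:-→d29:-→d30:-→d31:-→d32:H1 -> H1
  lookup 226.74.216.173: bits 11100 walk d0:-→d1:-→d2:-→d3:-→d4:-→d5:- -> no-route
  add 78.71.0.0/17 -> H0 at depth 17
  add 252.222.128.0/20 -> H2 at depth 20
  add 252.0.0.0/8 -> H0 at depth 8
  lookup 230.74.216.173: bits 11100110010010101101100010101101 walk d0:-→d1:-→d2:-→d3:-→d4:-→d5:-→d6:-→d7:-→d8:-→d9:-→d10:-→d11:-→d12:-→d13:-→d14:-→d15:-→d16:-→d17:-→d18:-→d19:-→d20:H0→d21:-→d22:-→d23:-→d24:-→d25:-→d26:-→d27:-→d28:-→d29:-→d30:-→d31:-→d32:H1 -> H1
  add 252.222.0.0/16 -> H2 at depth 16
  lookup 78.71.36.145: bits 0100111001000111001001001001 walk d0:-→d1:-→d2:-→d3:-→d4:-→d5:-→d6:-→d7:-→d8:-→d9:-→d10:-→d11:-→d12:-→d13:-→d14:-→d15:-→d16:-→d17:H0→d18:-→d19:-→d20:-→d21:-→d22:-→d23:-→d24:-→d25:-→d26:-→d27:-→d28:H1 -> H1
  lookup 78.71.3.225: bits 010011100100011100 walk d0:-→d1:-→d2:-→d3:-→d4:-→d5:-→d6:-→d7:-→d8:-→d9:-→d10:-→d11:-→d12:-→d13:-→d14:-→d15:-→d16:-→d17:H0→d18:- -> H0
  add 252.128.0.0/9 -> H2 at depth 9
  add 78.71.36.0/22 -> H0 at depth 22
  add 230.74.208.0/20 -> H1 at depth 20
  add 78.71.36.144/28 -> H0 at depth 28
  add 230.74.216.160/27 -> H2 at depth 27
  add 230.74.216.173/32 -> H1 at depth 32
  lookup 252.0.0.58: bits 11111100 walk d0:-→d1:-→d2:-→d3:-→d4:-→d5:-→d6:-→d7:-→d8:H0 -> H0
  add 230.64.0.0/11 -> H1 at depth 11
  lookup 230.64.0.0: bits 111001100100 walk d0:-→d1:-→d2:-→d3:-→d4:-→d5:-→d6:-→d7:-→d8:-→d9:-→d10:-→d11:H1→d12:- -> H1
  add 78.71.36.152/32 -> H0 at depth 32
  lookup 78.71.36.156: bits 01001110010001110010010010011 walk d0:-→d1:-→d2:-→d3:-→d4:-→d5:-→d6:-→d7:-→d8:-→d9:-→d10:-→d11:-→d12:-→d13:-→d14:-→d15:-→d16:-→d17:H0→d18:-→d19:-→d20:-→d21:-→d22:H0→d23:-→d24:-→d25:-→d26:-→d27:-→d28:H0→d29:- -> H0
  lookup 78.71.36.109: bits 010011100100011100100100 walk d0:-→d1:-→d2:-→d3:-→d4:-→d5:-→d6:-→d7:-→d8:-→d9:-→d10:-→d11:-→d12:-→d13:-→d14:-→d15:-→d16:-→d17:H0→d18:-→d19:-→d20:-→d21:-→d22:H0→d23:-→d24:- -> H0
  lookup 174.42.66.81: bits 1 walk d0:-→d1:- -> no-route
  add 252.222.0.0/16 -> H2 at depth 16
  add 72.0.0.0/5 -> H2 at depth 5
  add 78.71.36.144/28 -> H0 at depth 28
  add 252.222.128.0/20 -> H1 at depth 20
  add 252.0.0.0/8 -> H2 at depth 8
  lookup 230.74.208.33: bits 11100110010010101101 walk d0:-→d1:-→d2:-→d3:-→d4:-→d5:-→d6:-→d7:-→d8:-→d9:-→d10:-→d11:H1→d12:-→d13:-→d14:-→d15:-→d16:-→d17:-→d18:-→d19:-→d20:H1 -> H1

== LOOKUPS ==
["H2","H1","no-route","H1","H1","H0","H0","H1","H0","H0","no-route","H1"]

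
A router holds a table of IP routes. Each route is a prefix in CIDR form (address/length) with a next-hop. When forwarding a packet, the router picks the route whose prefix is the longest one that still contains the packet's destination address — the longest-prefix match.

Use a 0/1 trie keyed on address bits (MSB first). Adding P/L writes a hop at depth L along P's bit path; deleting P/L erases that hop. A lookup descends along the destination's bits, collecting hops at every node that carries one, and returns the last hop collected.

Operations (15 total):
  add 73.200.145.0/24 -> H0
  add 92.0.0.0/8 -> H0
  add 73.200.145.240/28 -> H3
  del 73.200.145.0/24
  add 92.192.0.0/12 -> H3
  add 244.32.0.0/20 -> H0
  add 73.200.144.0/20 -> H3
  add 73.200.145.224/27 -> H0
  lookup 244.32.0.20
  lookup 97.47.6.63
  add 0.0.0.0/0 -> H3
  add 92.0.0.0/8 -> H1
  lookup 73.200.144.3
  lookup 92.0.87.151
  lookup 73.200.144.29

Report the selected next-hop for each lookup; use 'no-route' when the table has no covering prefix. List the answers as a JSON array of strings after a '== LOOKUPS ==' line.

Trace:
  add 73.200.145.0/24 -> H0 at depth 24
  add 92.0.0.0/8 -> H0 at depth 8
  add 73.200.145.240/28 -> H3 at depth 28
  del 73.200.145.0/24 (clear depth 24)
  add 92.192.0.0/12 -> H3 at depth 12
  add 244.32.0.0/20 -> H0 at depth 20
  add 73.200.144.0/20 -> H3 at depth 20
  add 73.200.145.224/27 -> H0 at depth 27
  ? 244.32.0.20  path d0:-→d1:-→d2:-→d3:-→d4:-→d5:-→d6:-→d7:-→d8:-→d9:-→d10:-→d11:-→d12:-→d13:-→d14:-→d15:-→d16:-→d17:-→d18:-→d19:-→d20:H0  best=H0
  ? 97.47.6.63  path d0:-→d1:-→d2:-  best=no-route
  add 0.0.0.0/0 -> H3 at depth 0
  add 92.0.0.0/8 -> H1 at depth 8
  ? 73.200.144.3  path d0:H3→d1:-→d2:-→d3:-→d4:-→d5:-→d6:-→d7:-→d8:-→d9:-→d10:-→d11:-→d12:-→d13:-→d14:-→d15:-→d16:-→d17:-→d18:-→d19:-→d20:H3→d21:-→d22:-→d23:-  best=H3
  ? 92.0.87.151  path d0:H3→d1:-→d2:-→d3:-→d4:-→d5:-→d6:-→d7:-→d8:H1  best=H1
  ? 73.200.144.29  path d0:H3→d1:-→d2:-→d3:-→d4:-→d5:-→d6:-→d7:-→d8:-→d9:-→d10:-→d11:-→d12:-→d13:-→d14:-→d15:-→d16:-→d17:-→d18:-→d19:-→d20:H3→d21:-→d22:-→d23:-  best=H3

== LOOKUPS ==
["H0","no-route","H3","H1","H3"]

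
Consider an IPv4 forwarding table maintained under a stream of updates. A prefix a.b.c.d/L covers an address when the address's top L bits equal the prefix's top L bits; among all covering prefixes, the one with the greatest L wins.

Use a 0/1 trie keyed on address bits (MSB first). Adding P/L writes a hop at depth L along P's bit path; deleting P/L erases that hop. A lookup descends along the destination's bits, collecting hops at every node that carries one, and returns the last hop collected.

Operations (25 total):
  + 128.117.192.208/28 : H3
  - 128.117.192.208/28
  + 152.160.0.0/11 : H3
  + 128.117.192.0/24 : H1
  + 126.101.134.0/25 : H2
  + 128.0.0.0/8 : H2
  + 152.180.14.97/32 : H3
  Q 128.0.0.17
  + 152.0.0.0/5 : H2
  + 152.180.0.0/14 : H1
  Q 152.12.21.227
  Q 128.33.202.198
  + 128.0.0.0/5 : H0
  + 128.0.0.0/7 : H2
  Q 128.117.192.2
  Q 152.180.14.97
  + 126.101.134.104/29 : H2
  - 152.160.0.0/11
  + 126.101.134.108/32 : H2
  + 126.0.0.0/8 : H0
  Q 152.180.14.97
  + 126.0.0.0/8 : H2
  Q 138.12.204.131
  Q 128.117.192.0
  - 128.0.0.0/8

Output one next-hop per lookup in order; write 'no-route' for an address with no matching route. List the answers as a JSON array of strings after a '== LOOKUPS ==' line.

Apply in order:
  add 128.117.192.208/28 -> H3 at depth 28
  - 128.117.192.208/28 clear@28
  add 152.160.0.0/11 -> H3 at depth 11
  add 128.117.192.0/24 -> H1 at depth 24
  add 126.101.134.0/25 -> H2 at depth 25
  add 128.0.0.0/8 -> H2 at depth 8
  add 152.180.14.97/32 -> H3 at depth 32
  lookup 128.0.0.17: bits 100000000 walk d0:-→d1:-→d2:-→d3:-→d4:-→d5:-→d6:-→d7:-→d8:H2→d9:- -> H2
  add 152.0.0.0/5 -> H2 at depth 5
  add 152.180.0.0/14 -> H1 at depth 14
  lookup 152.12.21.227: bits 10011000 walk d0:-→d1:-→d2:-→d3:-→d4:-→d5:H2→d6:-→d7:-→d8:- -> H2
  lookup 128.33.202.198: bits 100000000 walk d0:-→d1:-→d2:-→d3:-→d4:-→d5:-→d6:-→d7:-→d8:H2→d9:- -> H2
  add 128.0.0.0/5 -> H0 at depth 5
  add 128.0.0.0/7 -> H2 at depth 7
  lookup 128.117.192.2: bits 100000000111010111000000 walk d0:-→d1:-→d2:-→d3:-→d4:-→d5:H0→d6:-→d7:H2→d8:H2→d9:-→d10:-→d11:-→d12:-→d13:-→d14:-→d15:-→d16:-→d17:-→d18:-→d19:-→d20:-→d21:-→d22:-→d23:-→d24:H1 -> H1
  lookup 152.180.14.97: bits 10011000101101000000111001100001 walk d0:-→d1:-→d2:-→d3:-→d4:-→d5:H2→d6:-→d7:-→d8:-→d9:-→d10:-→d11:H3→d12:-→d13:-→d14:H1→d15:-→d16:-→d17:-→d18:-→d19:-→d20:-→d21:-→d22:-→d23:-→d24:-→d25:-→d26:-→d27:-→d28:-→d29:-→d30:-→d31:-→d32:H3 -> H3
  add 126.101.134.104/29 -> H2 at depth 29
  - 152.160.0.0/11 clear@11
  add 126.101.134.108/32 -> H2 at depth 32
  add 126.0.0.0/8 -> H0 at depth 8
  lookup 152.180.14.97: bits 10011000101101000000111001100001 walk d0:-→d1:-→d2:-→d3:-→d4:-→d5:H2→d6:-→d7:-→d8:-→d9:-→d10:-→d11:-→d12:-→d13:-→d14:H1→d15:-→d16:-→d17:-→d18:-→d19:-→d20:-→d21:-→d22:-→d23:-→d24:-→d25:-→d26:-→d27:-→d28:-→d29:-→d30:-→d31:-→d32:H3 -> H3
  add 126.0.0.0/8 -> H2 at depth 8
  lookup 138.12.204.131: bits 1000 walk d0:-→d1:-→d2:-→d3:-→d4:- -> no-route
  lookup 128.117.192.0: bits 100000000111010111000000 walk d0:-→d1:-→d2:-→d3:-→d4:-→d5:H0→d6:-→d7:H2→d8:H2→d9:-→d10:-→d11:-→d12:-→d13:-→d14:-→d15:-→d16:-→d17:-→d18:-→d19:-→d20:-→d21:-→d22:-→d23:-→d24:H1 -> H1
  - 128.0.0.0/8 clear@8

== LOOKUPS ==
["H2","H2","H2","H1","H3","H3","no-route","H1"]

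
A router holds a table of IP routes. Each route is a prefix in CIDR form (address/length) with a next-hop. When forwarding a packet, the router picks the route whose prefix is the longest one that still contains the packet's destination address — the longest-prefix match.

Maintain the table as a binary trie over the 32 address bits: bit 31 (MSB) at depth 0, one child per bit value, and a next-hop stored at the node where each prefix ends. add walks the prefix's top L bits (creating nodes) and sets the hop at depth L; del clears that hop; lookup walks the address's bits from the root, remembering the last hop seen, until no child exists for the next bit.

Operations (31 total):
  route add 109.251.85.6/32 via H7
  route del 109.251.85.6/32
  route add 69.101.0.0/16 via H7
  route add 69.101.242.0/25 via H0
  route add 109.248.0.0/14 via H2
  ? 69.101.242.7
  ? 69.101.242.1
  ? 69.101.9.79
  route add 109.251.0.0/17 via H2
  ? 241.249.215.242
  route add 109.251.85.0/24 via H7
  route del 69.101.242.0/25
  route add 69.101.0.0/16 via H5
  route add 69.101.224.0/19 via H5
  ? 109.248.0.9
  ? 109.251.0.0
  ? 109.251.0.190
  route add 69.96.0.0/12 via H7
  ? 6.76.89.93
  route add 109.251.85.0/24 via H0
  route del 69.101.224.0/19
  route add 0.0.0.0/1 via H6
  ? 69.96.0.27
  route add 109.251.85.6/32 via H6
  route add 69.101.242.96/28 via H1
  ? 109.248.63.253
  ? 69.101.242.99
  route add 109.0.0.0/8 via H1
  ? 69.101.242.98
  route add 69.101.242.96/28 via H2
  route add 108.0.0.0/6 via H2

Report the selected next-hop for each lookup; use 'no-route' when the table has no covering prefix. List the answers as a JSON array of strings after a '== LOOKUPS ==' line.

Trace:
  + 109.251.85.6/32 (H7) depth=32
  del 109.251.85.6/32 (clear depth 32)
  + 69.101.0.0/16 (H7) depth=16
  + 69.101.242.0/25 (H0) depth=25
  + 109.248.0.0/14 (H2) depth=14
  Q 69.101.242.7: descend 0100010101100101111100100 ; hops seen [H7,H0] ; pick H0
  Q 69.101.242.1: descend 0100010101100101111100100 ; hops seen [H7,H0] ; pick H0
  Q 69.101.9.79: descend 0100010101100101 ; hops seen [H7] ; pick H7
  + 109.251.0.0/17 (H2) depth=17
  Q 241.249.215.242: descend ε ; hops seen [∅] ; pick no-route
  + 109.251.85.0/24 (H7) depth=24
  del 69.101.242.0/25 (clear depth 25)
  + 69.101.0.0/16 (H5) depth=16
  + 69.101.224.0/19 (H5) depth=19
  Q 109.248.0.9: descend 01101101111110 ; hops seen [H2] ; pick H2
  Q 109.251.0.0: descend 01101101111110110 ; hops seen [H2,H2] ; pick H2
  Q 109.251.0.190: descend 01101101111110110 ; hops seen [H2,H2] ; pick H2
  + 69.96.0.0/12 (H7) depth=12
  Q 6.76.89.93: descend 0 ; hops seen [∅] ; pick no-route
  + 109.251.85.0/24 (H0) depth=24
  del 69.101.224.0/19 (clear depth 19)
  + 0.0.0.0/1 (H6) depth=1
  Q 69.96.0.27: descend 0100010101100 ; hops seen [H6,H7] ; pick H7
  + 109.251.85.6/32 (H6) depth=32
  + 69.101.242.96/28 (H1) depth=28
  Q 109.248.63.253: descend 01101101111110 ; hops seen [H6,H2] ; pick H2
  Q 69.101.242.99: descend 0100010101100101111100100110 ; hops seen [H6,H7,H5,H1] ; pick H1
  + 109.0.0.0/8 (H1) depth=8
  Q 69.101.242.98: descend 0100010101100101111100100110 ; hops seen [H6,H7,H5,H1] ; pick H1
  + 69.101.242.96/28 (H2) depth=28
  + 108.0.0.0/6 (H2) depth=6

== LOOKUPS ==
["H0","H0","H7","no-route","H2","H2","H2","no-route","H7","H2","H1","H1"]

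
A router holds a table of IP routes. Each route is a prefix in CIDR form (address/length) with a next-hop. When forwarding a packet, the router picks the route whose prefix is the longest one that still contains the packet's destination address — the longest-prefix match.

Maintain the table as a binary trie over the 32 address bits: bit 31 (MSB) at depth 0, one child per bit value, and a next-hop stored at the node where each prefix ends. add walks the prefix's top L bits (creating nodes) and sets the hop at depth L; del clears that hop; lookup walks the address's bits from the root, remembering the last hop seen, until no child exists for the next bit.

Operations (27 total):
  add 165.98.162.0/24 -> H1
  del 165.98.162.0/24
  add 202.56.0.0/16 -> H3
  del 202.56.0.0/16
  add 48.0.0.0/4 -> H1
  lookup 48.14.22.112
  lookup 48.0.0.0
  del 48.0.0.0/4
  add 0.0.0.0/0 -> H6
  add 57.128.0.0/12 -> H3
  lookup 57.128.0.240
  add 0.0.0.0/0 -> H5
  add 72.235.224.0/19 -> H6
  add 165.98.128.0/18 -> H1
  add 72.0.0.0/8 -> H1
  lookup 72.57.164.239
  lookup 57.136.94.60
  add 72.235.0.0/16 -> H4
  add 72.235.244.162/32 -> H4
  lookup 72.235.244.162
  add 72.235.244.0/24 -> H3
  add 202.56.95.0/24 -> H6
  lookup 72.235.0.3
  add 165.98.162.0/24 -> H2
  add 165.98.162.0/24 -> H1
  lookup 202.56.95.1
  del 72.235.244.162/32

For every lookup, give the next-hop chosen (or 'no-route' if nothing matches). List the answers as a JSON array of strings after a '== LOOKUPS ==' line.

Trace:
  add 165.98.162.0/24 -> H1 at depth 24
  del 165.98.162.0/24 (clear depth 24)
  add 202.56.0.0/16 -> H3 at depth 16
  del 202.56.0.0/16 (clear depth 16)
  add 48.0.0.0/4 -> H1 at depth 4
  ? 48.14.22.112  path d0:-→d1:-→d2:-→d3:-→d4:H1  best=H1
  ? 48.0.0.0  path d0:-→d1:-→d2:-→d3:-→d4:H1  best=H1
  del 48.0.0.0/4 (clear depth 4)
  add 0.0.0.0/0 -> H6 at depth 0
  add 57.128.0.0/12 -> H3 at depth 12
  ? 57.128.0.240  path d0:H6→d1:-→d2:-→d3:-→d4:-→d5:-→d6:-→d7:-→d8:-→d9:-→d10:-→d11:-→d12:H3  best=H3
  add 0.0.0.0/0 -> H5 at depth 0
  add 72.235.224.0/19 -> H6 at depth 19
  add 165.98.128.0/18 -> H1 at depth 18
  add 72.0.0.0/8 -> H1 at depth 8
  ? 72.57.164.239  path d0:H5→d1:-→d2:-→d3:-→d4:-→d5:-→d6:-→d7:-→d8:H1  best=H1
  ? 57.136.94.60  path d0:H5→d1:-→d2:-→d3:-→d4:-→d5:-→d6:-→d7:-→d8:-→d9:-→d10:-→d11:-→d12:H3  best=H3
  add 72.235.0.0/16 -> H4 at depth 16
  add 72.235.244.162/32 -> H4 at depth 32
  ? 72.235.244.162  path d0:H5→d1:-→d2:-→d3:-→d4:-→d5:-→d6:-→d7:-→d8:H1→d9:-→d10:-→d11:-→d12:-→d13:-→d14:-→d15:-→d16:H4→d17:-→d18:-→d19:H6→d20:-→d21:-→d22:-→d23:-→d24:-→d25:-→d26:-→d27:-→d28:-→d29:-→d30:-→d31:-→d32:H4  best=H4
  add 72.235.244.0/24 -> H3 at depth 24
  add 202.56.95.0/24 -> H6 at depth 24
  ? 72.235.0.3  path d0:H5→d1:-→d2:-→d3:-→d4:-→d5:-→d6:-→d7:-→d8:H1→d9:-→d10:-→d11:-→d12:-→d13:-→d14:-→d15:-→d16:H4  best=H4
  add 165.98.162.0/24 -> H2 at depth 24
  add 165.98.162.0/24 -> H1 at depth 24
  ? 202.56.95.1  path d0:H5→d1:-→d2:-→d3:-→d4:-→d5:-→d6:-→d7:-→d8:-→d9:-→d10:-→d11:-→d12:-→d13:-→d14:-→d15:-→d16:-→d17:-→d18:-→d19:-→d20:-→d21:-→d22:-→d23:-→d24:H6  best=H6
  del 72.235.244.162/32 (clear depth 32)

== LOOKUPS ==
["H1","H1","H3","H1","H3","H4","H4","H6"]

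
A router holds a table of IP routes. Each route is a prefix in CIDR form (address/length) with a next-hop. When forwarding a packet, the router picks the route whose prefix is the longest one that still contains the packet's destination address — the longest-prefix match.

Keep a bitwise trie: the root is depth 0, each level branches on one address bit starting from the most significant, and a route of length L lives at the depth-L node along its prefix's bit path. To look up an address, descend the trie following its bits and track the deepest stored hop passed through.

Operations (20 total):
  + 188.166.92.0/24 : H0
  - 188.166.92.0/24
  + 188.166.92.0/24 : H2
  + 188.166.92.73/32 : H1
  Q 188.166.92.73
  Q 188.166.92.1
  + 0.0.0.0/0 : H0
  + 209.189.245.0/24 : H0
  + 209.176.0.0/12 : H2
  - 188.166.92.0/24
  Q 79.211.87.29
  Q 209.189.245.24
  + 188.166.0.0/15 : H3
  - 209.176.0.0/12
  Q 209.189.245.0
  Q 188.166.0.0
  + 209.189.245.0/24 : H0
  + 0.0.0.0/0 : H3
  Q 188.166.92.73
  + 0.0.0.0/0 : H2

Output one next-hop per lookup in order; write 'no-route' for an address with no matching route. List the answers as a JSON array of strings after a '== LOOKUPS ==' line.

Process each operation:
  add 188.166.92.0/24 -> H0 at depth 24
  - 188.166.92.0/24 clear@24
  add 188.166.92.0/24 -> H2 at depth 24
  add 188.166.92.73/32 -> H1 at depth 32
  lookup 188.166.92.73: bits 10111100101001100101110001001001 walk d0:-→d1:-→d2:-→d3:-→d4:-→d5:-→d6:-→d7:-→d8:-→d9:-→d10:-→d11:-→d12:-→d13:-→d14:-→d15:-→d16:-→d17:-→d18:-→d19:-→d20:-→d21:-→d22:-→d23:-→d24:H2→d25:-→d26:-→d27:-→d28:-→d29:-→d30:-→d31:-→d32:H1 -> H1
  lookup 188.166.92.1: bits 1011110010100110010111000 walk d0:-→d1:-→d2:-→d3:-→d4:-→d5:-→d6:-→d7:-→d8:-→d9:-→d10:-→d11:-→d12:-→d13:-→d14:-→d15:-→d16:-→d17:-→d18:-→d19:-→d20:-→d21:-→d22:-→d23:-→d24:H2→d25:- -> H2
  add 0.0.0.0/0 -> H0 at depth 0
  add 209.189.245.0/24 -> H0 at depth 24
  add 209.176.0.0/12 -> H2 at depth 12
  - 188.166.92.0/24 clear@24
  lookup 79.211.87.29: bits ε walk d0:H0 -> H0
  lookup 209.189.245.24: bits 110100011011110111110101 walk d0:H0→d1:-→d2:-→d3:-→d4:-→d5:-→d6:-→d7:-→d8:-→d9:-→d10:-→d11:-→d12:H2→d13:-→d14:-→d15:-→d16:-→d17:-→d18:-→d19:-→d20:-→d21:-→d22:-→d23:-→d24:H0 -> H0
  add 188.166.0.0/15 -> H3 at depth 15
  - 209.176.0.0/12 clear@12
  lookup 209.189.245.0: bits 110100011011110111110101 walk d0:H0→d1:-→d2:-→d3:-→d4:-→d5:-→d6:-→d7:-→d8:-→d9:-→d10:-→d11:-→d12:-→d13:-→d14:-→d15:-→d16:-→d17:-→d18:-→d19:-→d20:-→d21:-→d22:-→d23:-→d24:H0 -> H0
  lookup 188.166.0.0: bits 10111100101001100 walk d0:H0→d1:-→d2:-→d3:-→d4:-→d5:-→d6:-→d7:-→d8:-→d9:-→d10:-→d11:-→d12:-→d13:-→d14:-→d15:H3→d16:-→d17:- -> H3
  add 209.189.245.0/24 -> H0 at depth 24
  add 0.0.0.0/0 -> H3 at depth 0
  lookup 188.166.92.73: bits 10111100101001100101110001001001 walk d0:H3→d1:-→d2:-→d3:-→d4:-→d5:-→d6:-→d7:-→d8:-→d9:-→d10:-→d11:-→d12:-→d13:-→d14:-→d15:H3→d16:-→d17:-→d18:-→d19:-→d20:-→d21:-→d22:-→d23:-→d24:-→d25:-→d26:-→d27:-→d28:-→d29:-→d30:-→d31:-→d32:H1 -> H1
  add 0.0.0.0/0 -> H2 at depth 0

== LOOKUPS ==
["H1","H2","H0","H0","H0","H3","H1"]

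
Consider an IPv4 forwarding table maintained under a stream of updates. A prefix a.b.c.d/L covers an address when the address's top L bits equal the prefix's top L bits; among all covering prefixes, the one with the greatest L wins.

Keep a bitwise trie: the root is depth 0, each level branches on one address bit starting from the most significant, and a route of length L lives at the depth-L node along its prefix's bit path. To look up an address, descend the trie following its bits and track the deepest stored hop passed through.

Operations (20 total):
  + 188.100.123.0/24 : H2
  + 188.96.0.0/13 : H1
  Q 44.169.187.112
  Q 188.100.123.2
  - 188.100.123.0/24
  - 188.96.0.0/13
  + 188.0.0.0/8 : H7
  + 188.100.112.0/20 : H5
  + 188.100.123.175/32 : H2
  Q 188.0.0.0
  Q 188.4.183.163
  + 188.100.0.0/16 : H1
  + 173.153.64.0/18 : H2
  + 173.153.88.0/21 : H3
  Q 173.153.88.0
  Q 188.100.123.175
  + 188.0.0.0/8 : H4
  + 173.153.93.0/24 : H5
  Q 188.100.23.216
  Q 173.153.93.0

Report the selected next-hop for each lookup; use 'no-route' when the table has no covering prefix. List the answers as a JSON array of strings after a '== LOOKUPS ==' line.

Process each operation:
  add 188.100.123.0/24 -> H2 at depth 24
  add 188.96.0.0/13 -> H1 at depth 13
  lookup 44.169.187.112: bits ε walk d0:- -> no-route
  lookup 188.100.123.2: bits 101111000110010001111011 walk d0:-→d1:-→d2:-→d3:-→d4:-→d5:-→d6:-→d7:-→d8:-→d9:-→d10:-→d11:-→d12:-→d13:H1→d14:-→d15:-→d16:-→d17:-→d18:-→d19:-→d20:-→d21:-→d22:-→d23:-→d24:H2 -> H2
  - 188.100.123.0/24 clear@24
  - 188.96.0.0/13 clear@13
  add 188.0.0.0/8 -> H7 at depth 8
  add 188.100.112.0/20 -> H5 at depth 20
  add 188.100.123.175/32 -> H2 at depth 32
  lookup 188.0.0.0: bits 101111000 walk d0:-→d1:-→d2:-→d3:-→d4:-→d5:-→d6:-→d7:-→d8:H7→d9:- -> H7
  lookup 188.4.183.163: bits 101111000 walk d0:-→d1:-→d2:-→d3:-→d4:-→d5:-→d6:-→d7:-→d8:H7→d9:- -> H7
  add 188.100.0.0/16 -> H1 at depth 16
  add 173.153.64.0/18 -> H2 at depth 18
  add 173.153.88.0/21 -> H3 at depth 21
  lookup 173.153.88.0: bits 101011011001100101011 walk d0:-→d1:-→d2:-→d3:-→d4:-→d5:-→d6:-→d7:-→d8:-→d9:-→d10:-→d11:-→d12:-→d13:-→d14:-→d15:-→d16:-→d17:-→d18:H2→d19:-→d20:-→d21:H3 -> H3
  lookup 188.100.123.175: bits 10111100011001000111101110101111 walk d0:-→d1:-→d2:-→d3:-→d4:-→d5:-→d6:-→d7:-→d8:H7→d9:-→d10:-→d11:-→d12:-→d13:-→d14:-→d15:-→d16:H1→d17:-→d18:-→d19:-→d20:H5→d21:-→d22:-→d23:-→d24:-→d25:-→d26:-→d27:-→d28:-→d29:-→d30:-→d31:-→d32:H2 -> H2
  add 188.0.0.0/8 -> H4 at depth 8
  add 173.153.93.0/24 -> H5 at depth 24
  lookup 188.100.23.216: bits 10111100011001000 walk d0:-→d1:-→d2:-→d3:-→d4:-→d5:-→d6:-→d7:-→d8:H4→d9:-→d10:-→d11:-→d12:-→d13:-→d14:-→d15:-→d16:H1→d17:- -> H1
  lookup 173.153.93.0: bits 101011011001100101011101 walk d0:-→d1:-→d2:-→d3:-→d4:-→d5:-→d6:-→d7:-→d8:-→d9:-→d10:-→d11:-→d12:-→d13:-→d14:-→d15:-→d16:-→d17:-→d18:H2→d19:-→d20:-→d21:H3→d22:-→d23:-→d24:H5 -> H5

== LOOKUPS ==
["no-route","H2","H7","H7","H3","H2","H1","H5"]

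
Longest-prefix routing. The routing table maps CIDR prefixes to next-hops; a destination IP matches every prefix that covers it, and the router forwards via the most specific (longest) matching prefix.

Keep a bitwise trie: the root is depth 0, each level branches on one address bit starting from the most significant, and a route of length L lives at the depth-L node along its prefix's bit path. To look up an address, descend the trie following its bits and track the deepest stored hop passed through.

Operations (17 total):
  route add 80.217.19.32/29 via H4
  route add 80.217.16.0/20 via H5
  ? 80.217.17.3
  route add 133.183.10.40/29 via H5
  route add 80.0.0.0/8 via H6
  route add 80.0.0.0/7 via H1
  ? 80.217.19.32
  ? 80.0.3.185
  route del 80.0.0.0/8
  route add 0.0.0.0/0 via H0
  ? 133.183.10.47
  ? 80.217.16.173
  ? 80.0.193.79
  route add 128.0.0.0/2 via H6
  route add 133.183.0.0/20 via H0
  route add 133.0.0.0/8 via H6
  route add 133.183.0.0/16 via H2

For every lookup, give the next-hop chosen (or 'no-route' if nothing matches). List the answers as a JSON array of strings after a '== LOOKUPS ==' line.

Trace:
  + 80.217.19.32/29 (H4) depth=29
  + 80.217.16.0/20 (H5) depth=20
  ? 80.217.17.3  path d0:-→d1:-→d2:-→d3:-→d4:-→d5:-→d6:-→d7:-→d8:-→d9:-→d10:-→d11:-→d12:-→d13:-→d14:-→d15:-→d16:-→d17:-→d18:-→d19:-→d20:H5→d21:-→d22:-  best=H5
  + 133.183.10.40/29 (H5) depth=29
  + 80.0.0.0/8 (H6) depth=8
  + 80.0.0.0/7 (H1) depth=7
  ? 80.217.19.32  path d0:-→d1:-→d2:-→d3:-→d4:-→d5:-→d6:-→d7:H1→d8:H6→d9:-→d10:-→d11:-→d12:-→d13:-→d14:-→d15:-→d16:-→d17:-→d18:-→d19:-→d20:H5→d21:-→d22:-→d23:-→d24:-→d25:-→d26:-→d27:-→d28:-→d29:H4  best=H4
  ? 80.0.3.185  path d0:-→d1:-→d2:-→d3:-→d4:-→d5:-→d6:-→d7:H1→d8:H6  best=H6
  - 80.0.0.0/8 clear@8
  + 0.0.0.0/0 (H0) depth=0
  ? 133.183.10.47  path d0:H0→d1:-→d2:-→d3:-→d4:-→d5:-→d6:-→d7:-→d8:-→d9:-→d10:-→d11:-→d12:-→d13:-→d14:-→d15:-→d16:-→d17:-→d18:-→d19:-→d20:-→d21:-→d22:-→d23:-→d24:-→d25:-→d26:-→d27:-→d28:-→d29:H5  best=H5
  ? 80.217.16.173  path d0:H0→d1:-→d2:-→d3:-→d4:-→d5:-→d6:-→d7:H1→d8:-→d9:-→d10:-→d11:-→d12:-→d13:-→d14:-→d15:-→d16:-→d17:-→d18:-→d19:-→d20:H5→d21:-→d22:-  best=H5
  ? 80.0.193.79  path d0:H0→d1:-→d2:-→d3:-→d4:-→d5:-→d6:-→d7:H1→d8:-  best=H1
  + 128.0.0.0/2 (H6) depth=2
  + 133.183.0.0/20 (H0) depth=20
  + 133.0.0.0/8 (H6) depth=8
  + 133.183.0.0/16 (H2) depth=16

== LOOKUPS ==
["H5","H4","H6","H5","H5","H1"]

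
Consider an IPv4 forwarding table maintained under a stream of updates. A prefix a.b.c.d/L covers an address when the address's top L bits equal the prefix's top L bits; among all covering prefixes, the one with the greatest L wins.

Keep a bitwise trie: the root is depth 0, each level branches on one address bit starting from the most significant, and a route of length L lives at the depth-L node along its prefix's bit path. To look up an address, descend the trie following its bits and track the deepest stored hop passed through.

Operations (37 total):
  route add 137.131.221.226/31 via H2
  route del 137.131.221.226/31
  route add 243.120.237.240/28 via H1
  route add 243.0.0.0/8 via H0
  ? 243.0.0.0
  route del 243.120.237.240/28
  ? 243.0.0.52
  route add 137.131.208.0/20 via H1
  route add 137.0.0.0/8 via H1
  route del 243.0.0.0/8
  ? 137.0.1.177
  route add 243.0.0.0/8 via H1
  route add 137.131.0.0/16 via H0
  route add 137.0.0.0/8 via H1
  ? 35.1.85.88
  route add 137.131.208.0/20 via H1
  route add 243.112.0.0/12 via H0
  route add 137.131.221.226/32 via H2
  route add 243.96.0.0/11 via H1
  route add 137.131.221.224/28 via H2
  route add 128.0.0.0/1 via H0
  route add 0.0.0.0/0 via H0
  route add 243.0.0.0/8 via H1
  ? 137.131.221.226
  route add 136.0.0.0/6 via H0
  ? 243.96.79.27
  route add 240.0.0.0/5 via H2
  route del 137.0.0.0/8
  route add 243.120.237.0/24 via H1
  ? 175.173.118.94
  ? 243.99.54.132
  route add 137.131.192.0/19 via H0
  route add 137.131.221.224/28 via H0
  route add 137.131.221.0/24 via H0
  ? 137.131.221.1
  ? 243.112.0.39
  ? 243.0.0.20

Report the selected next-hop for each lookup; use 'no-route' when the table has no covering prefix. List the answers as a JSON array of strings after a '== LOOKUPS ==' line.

Trace:
  + 137.131.221.226/31 (H2) depth=31
  - 137.131.221.226/31 clear@31
  + 243.120.237.240/28 (H1) depth=28
  + 243.0.0.0/8 (H0) depth=8
  Q 243.0.0.0: descend 111100110 ; hops seen [H0] ; pick H0
  - 243.120.237.240/28 clear@28
  Q 243.0.0.52: descend 111100110 ; hops seen [H0] ; pick H0
  + 137.131.208.0/20 (H1) depth=20
  + 137.0.0.0/8 (H1) depth=8
  - 243.0.0.0/8 clear@8
  Q 137.0.1.177: descend 10001001 ; hops seen [H1] ; pick H1
  + 243.0.0.0/8 (H1) depth=8
  + 137.131.0.0/16 (H0) depth=16
  + 137.0.0.0/8 (H1) depth=8
  Q 35.1.85.88: descend ε ; hops seen [∅] ; pick no-route
  + 137.131.208.0/20 (H1) depth=20
  + 243.112.0.0/12 (H0) depth=12
  + 137.131.221.226/32 (H2) depth=32
  + 243.96.0.0/11 (H1) depth=11
  + 137.131.221.224/28 (H2) depth=28
  + 128.0.0.0/1 (H0) depth=1
  + 0.0.0.0/0 (H0) depth=0
  + 243.0.0.0/8 (H1) depth=8
  Q 137.131.221.226: descend 10001001100000111101110111100010 ; hops seen [H0,H0,H1,H0,H1,H2,H2] ; pick H2
  + 136.0.0.0/6 (H0) depth=6
  Q 243.96.79.27: descend 11110011011 ; hops seen [H0,H0,H1,H1] ; pick H1
  + 240.0.0.0/5 (H2) depth=5
  - 137.0.0.0/8 clear@8
  + 243.120.237.0/24 (H1) depth=24
  Q 175.173.118.94: descend 10 ; hops seen [H0,H0] ; pick H0
  Q 243.99.54.132: descend 11110011011 ; hops seen [H0,H0,H2,H1,H1] ; pick H1
  + 137.131.192.0/19 (H0) depth=19
  + 137.131.221.224/28 (H0) depth=28
  + 137.131.221.0/24 (H0) depth=24
  Q 137.131.221.1: descend 100010011000001111011101 ; hops seen [H0,H0,H0,H0,H0,H1,H0] ; pick H0
  Q 243.112.0.39: descend 111100110111 ; hops seen [H0,H0,H2,H1,H1,H0] ; pick H0
  Q 243.0.0.20: descend 111100110 ; hops seen [H0,H0,H2,H1] ; pick H1

== LOOKUPS ==
["H0","H0","H1","no-route","H2","H1","H0","H1","H0","H0","H1"]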